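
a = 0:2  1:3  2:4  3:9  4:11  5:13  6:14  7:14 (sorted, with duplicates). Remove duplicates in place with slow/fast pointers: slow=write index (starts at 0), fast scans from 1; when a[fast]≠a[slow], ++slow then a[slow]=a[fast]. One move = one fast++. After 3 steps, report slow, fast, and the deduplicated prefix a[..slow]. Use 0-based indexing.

slow=3, fast=4, prefix=[2, 3, 4, 9]

(s=0,f=1) a[fast]=3≠a[slow]=2 write a[1]=3 → slow++,fast++
(s=1,f=2) a[fast]=4≠a[slow]=3 write a[2]=4 → slow++,fast++
(s=2,f=3) a[fast]=9≠a[slow]=4 write a[3]=9 → slow++,fast++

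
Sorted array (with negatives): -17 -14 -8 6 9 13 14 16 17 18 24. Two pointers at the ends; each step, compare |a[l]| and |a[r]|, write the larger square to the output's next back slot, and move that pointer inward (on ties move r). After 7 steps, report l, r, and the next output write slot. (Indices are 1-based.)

[1,11] |-17|<=|24| out[11]=576 → r--
[1,10] |-17|<=|18| out[10]=324 → r--
[1,9] |-17|<=|17| out[9]=289 → r--
[1,8] |-17|>|16| out[8]=289 → l++
[2,8] |-14|<=|16| out[7]=256 → r--
[2,7] |-14|<=|14| out[6]=196 → r--
[2,6] |-14|>|13| out[5]=196 → l++

l=3, r=6, next write slot=4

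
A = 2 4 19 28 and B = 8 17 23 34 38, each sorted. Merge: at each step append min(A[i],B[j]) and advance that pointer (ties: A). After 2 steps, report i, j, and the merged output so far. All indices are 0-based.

i=2, j=0, merged so far=[2, 4]

[i=0,j=0] A[i]=2<=B[j]=8 take 2 → i++
[i=1,j=0] A[i]=4<=B[j]=8 take 4 → i++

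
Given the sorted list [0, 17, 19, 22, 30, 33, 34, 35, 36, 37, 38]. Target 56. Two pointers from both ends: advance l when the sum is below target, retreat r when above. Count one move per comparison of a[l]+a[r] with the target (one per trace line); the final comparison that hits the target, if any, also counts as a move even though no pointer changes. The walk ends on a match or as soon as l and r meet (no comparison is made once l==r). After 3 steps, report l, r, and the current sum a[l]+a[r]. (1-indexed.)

l=3, r=10, sum=56

[1,11] 0+38=38 <56 → l++
[2,11] 17+38=55 <56 → l++
[3,11] 19+38=57 >56 → r--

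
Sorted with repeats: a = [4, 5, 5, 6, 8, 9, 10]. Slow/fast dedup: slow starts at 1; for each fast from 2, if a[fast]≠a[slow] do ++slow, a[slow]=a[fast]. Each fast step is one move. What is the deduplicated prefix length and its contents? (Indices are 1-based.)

(s=1,f=2) a[fast]=5≠a[slow]=4 write a[2]=5 → slow++,fast++
(s=2,f=3) a[fast]=5=a[slow] dup → fast++
(s=2,f=4) a[fast]=6≠a[slow]=5 write a[3]=6 → slow++,fast++
(s=3,f=5) a[fast]=8≠a[slow]=6 write a[4]=8 → slow++,fast++
(s=4,f=6) a[fast]=9≠a[slow]=8 write a[5]=9 → slow++,fast++
(s=5,f=7) a[fast]=10≠a[slow]=9 write a[6]=10 → slow++,fast++

length 6; prefix = [4, 5, 6, 8, 9, 10]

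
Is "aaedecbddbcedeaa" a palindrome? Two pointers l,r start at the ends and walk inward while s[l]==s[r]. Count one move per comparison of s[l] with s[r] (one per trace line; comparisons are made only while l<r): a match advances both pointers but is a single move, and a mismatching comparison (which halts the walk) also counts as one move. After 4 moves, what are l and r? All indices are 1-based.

[1,16] 'a'=='a' → l++,r--
[2,15] 'a'=='a' → l++,r--
[3,14] 'e'=='e' → l++,r--
[4,13] 'd'=='d' → l++,r--

l=5, r=12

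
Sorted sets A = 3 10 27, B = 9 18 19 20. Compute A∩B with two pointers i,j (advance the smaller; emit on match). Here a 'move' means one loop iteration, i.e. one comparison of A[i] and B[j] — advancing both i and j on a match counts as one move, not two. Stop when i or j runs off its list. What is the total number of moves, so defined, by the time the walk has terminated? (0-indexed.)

6 moves

[i=0,j=0] 3<9 → i++
[i=1,j=0] 10>9 → j++
[i=1,j=1] 10<18 → i++
[i=2,j=1] 27>18 → j++
[i=2,j=2] 27>19 → j++
[i=2,j=3] 27>20 → j++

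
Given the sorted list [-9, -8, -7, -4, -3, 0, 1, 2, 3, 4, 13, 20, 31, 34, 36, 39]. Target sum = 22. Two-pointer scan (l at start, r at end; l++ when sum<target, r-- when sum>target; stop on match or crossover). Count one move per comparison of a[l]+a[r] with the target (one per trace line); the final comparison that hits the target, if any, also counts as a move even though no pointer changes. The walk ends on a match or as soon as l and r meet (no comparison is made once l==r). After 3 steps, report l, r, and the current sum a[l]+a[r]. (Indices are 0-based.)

[0,15] -9+39=30 >22 → r--
[0,14] -9+36=27 >22 → r--
[0,13] -9+34=25 >22 → r--

l=0, r=12, sum=22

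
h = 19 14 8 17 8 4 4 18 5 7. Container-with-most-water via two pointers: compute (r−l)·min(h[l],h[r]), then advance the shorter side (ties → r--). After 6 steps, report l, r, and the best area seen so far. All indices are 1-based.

l=1 r=10: min(19,7)*9=63 best=63 *, r--
l=1 r=9: min(19,5)*8=40 best=63, r--
l=1 r=8: min(19,18)*7=126 best=126 *, r--
l=1 r=7: min(19,4)*6=24 best=126, r--
l=1 r=6: min(19,4)*5=20 best=126, r--
l=1 r=5: min(19,8)*4=32 best=126, r--

l=1, r=4, best area=126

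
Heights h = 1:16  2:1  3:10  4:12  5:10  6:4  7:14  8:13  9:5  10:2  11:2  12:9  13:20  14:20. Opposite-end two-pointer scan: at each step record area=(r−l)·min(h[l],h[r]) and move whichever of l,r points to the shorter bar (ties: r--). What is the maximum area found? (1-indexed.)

max area = 208

l=1 r=14: min(16,20)*13=208 best=208 *, l++
l=2 r=14: min(1,20)*12=12 best=208, l++
l=3 r=14: min(10,20)*11=110 best=208, l++
l=4 r=14: min(12,20)*10=120 best=208, l++
l=5 r=14: min(10,20)*9=90 best=208, l++
l=6 r=14: min(4,20)*8=32 best=208, l++
l=7 r=14: min(14,20)*7=98 best=208, l++
l=8 r=14: min(13,20)*6=78 best=208, l++
l=9 r=14: min(5,20)*5=25 best=208, l++
l=10 r=14: min(2,20)*4=8 best=208, l++
l=11 r=14: min(2,20)*3=6 best=208, l++
l=12 r=14: min(9,20)*2=18 best=208, l++
l=13 r=14: min(20,20)*1=20 best=208, r--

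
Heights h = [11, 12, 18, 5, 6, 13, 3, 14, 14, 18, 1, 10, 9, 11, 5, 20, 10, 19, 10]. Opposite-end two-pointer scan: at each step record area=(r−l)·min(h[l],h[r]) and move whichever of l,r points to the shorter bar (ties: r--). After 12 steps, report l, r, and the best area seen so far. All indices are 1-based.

[1,19] min(11,10)*18=180 best=180 * → r--
[1,18] min(11,19)*17=187 best=187 * → l++
[2,18] min(12,19)*16=192 best=192 * → l++
[3,18] min(18,19)*15=270 best=270 * → l++
[4,18] min(5,19)*14=70 best=270 → l++
[5,18] min(6,19)*13=78 best=270 → l++
[6,18] min(13,19)*12=156 best=270 → l++
[7,18] min(3,19)*11=33 best=270 → l++
[8,18] min(14,19)*10=140 best=270 → l++
[9,18] min(14,19)*9=126 best=270 → l++
[10,18] min(18,19)*8=144 best=270 → l++
[11,18] min(1,19)*7=7 best=270 → l++

l=12, r=18, best area=270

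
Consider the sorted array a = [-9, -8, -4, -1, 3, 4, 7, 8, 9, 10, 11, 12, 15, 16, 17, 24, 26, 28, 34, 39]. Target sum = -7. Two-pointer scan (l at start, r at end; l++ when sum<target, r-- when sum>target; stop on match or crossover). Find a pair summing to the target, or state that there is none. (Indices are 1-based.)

[1,20] -9+39=30 >-7 → r--
[1,19] -9+34=25 >-7 → r--
[1,18] -9+28=19 >-7 → r--
[1,17] -9+26=17 >-7 → r--
[1,16] -9+24=15 >-7 → r--
[1,15] -9+17=8 >-7 → r--
[1,14] -9+16=7 >-7 → r--
[1,13] -9+15=6 >-7 → r--
[1,12] -9+12=3 >-7 → r--
[1,11] -9+11=2 >-7 → r--
[1,10] -9+10=1 >-7 → r--
[1,9] -9+9=0 >-7 → r--
[1,8] -9+8=-1 >-7 → r--
[1,7] -9+7=-2 >-7 → r--
[1,6] -9+4=-5 >-7 → r--
[1,5] -9+3=-6 >-7 → r--
[1,4] -9+-1=-10 <-7 → l++
[2,4] -8+-1=-9 <-7 → l++
[3,4] -4+-1=-5 >-7 → r--

no pair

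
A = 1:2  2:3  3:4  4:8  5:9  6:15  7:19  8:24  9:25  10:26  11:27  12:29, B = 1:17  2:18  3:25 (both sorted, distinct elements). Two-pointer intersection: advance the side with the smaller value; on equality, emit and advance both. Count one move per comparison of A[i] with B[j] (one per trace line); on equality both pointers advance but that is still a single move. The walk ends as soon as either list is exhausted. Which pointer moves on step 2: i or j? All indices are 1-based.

[i=1,j=1] 2<17 → i++
[i=2,j=1] 3<17 → i++

i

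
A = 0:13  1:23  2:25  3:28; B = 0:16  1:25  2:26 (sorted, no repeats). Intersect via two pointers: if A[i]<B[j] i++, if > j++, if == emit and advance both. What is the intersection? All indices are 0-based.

intersection = [25]

i=0 j=0: 13<16, i++
i=1 j=0: 23>16, j++
i=1 j=1: 23<25, i++
i=2 j=1: 25==25 emit, i++,j++
i=3 j=2: 28>26, j++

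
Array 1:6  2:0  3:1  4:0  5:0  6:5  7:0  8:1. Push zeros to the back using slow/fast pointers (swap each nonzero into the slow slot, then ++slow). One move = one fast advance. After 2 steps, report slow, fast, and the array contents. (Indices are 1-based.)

slow=2, fast=3, a=[6, 0, 1, 0, 0, 5, 0, 1]

slow=1 fast=1: a[fast]=6≠0 swap→a[1]=6, slow++,fast++
slow=2 fast=2: a[fast]=0, fast++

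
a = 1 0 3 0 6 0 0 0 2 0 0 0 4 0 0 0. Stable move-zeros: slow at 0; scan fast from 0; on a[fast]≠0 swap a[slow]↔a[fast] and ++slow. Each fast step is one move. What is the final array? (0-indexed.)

[1, 3, 6, 2, 4, 0, 0, 0, 0, 0, 0, 0, 0, 0, 0, 0]

(s=0,f=0) a[fast]=1≠0 swap→a[0]=1 → slow++,fast++
(s=1,f=1) a[fast]=0 → fast++
(s=1,f=2) a[fast]=3≠0 swap→a[1]=3 → slow++,fast++
(s=2,f=3) a[fast]=0 → fast++
(s=2,f=4) a[fast]=6≠0 swap→a[2]=6 → slow++,fast++
(s=3,f=5) a[fast]=0 → fast++
(s=3,f=6) a[fast]=0 → fast++
(s=3,f=7) a[fast]=0 → fast++
(s=3,f=8) a[fast]=2≠0 swap→a[3]=2 → slow++,fast++
(s=4,f=9) a[fast]=0 → fast++
(s=4,f=10) a[fast]=0 → fast++
(s=4,f=11) a[fast]=0 → fast++
(s=4,f=12) a[fast]=4≠0 swap→a[4]=4 → slow++,fast++
(s=5,f=13) a[fast]=0 → fast++
(s=5,f=14) a[fast]=0 → fast++
(s=5,f=15) a[fast]=0 → fast++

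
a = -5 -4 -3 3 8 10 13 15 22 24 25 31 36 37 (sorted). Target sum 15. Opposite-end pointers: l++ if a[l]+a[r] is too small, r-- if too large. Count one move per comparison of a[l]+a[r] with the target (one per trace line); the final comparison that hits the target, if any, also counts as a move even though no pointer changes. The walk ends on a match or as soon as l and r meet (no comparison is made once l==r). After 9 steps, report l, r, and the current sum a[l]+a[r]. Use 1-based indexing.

l=4, r=8, sum=18

[1,14] -5+37=32 >15 → r--
[1,13] -5+36=31 >15 → r--
[1,12] -5+31=26 >15 → r--
[1,11] -5+25=20 >15 → r--
[1,10] -5+24=19 >15 → r--
[1,9] -5+22=17 >15 → r--
[1,8] -5+15=10 <15 → l++
[2,8] -4+15=11 <15 → l++
[3,8] -3+15=12 <15 → l++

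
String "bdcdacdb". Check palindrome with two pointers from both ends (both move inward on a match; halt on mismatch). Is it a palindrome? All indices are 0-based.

not a palindrome (mismatch at 3,4)

l=0 r=7: 'b'=='b', l++,r--
l=1 r=6: 'd'=='d', l++,r--
l=2 r=5: 'c'=='c', l++,r--
l=3 r=4: 'd'!='a', stop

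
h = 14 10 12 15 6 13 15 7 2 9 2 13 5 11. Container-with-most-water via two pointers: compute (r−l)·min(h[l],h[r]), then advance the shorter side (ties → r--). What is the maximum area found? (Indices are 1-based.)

[1,14] min(14,11)*13=143 best=143 * → r--
[1,13] min(14,5)*12=60 best=143 → r--
[1,12] min(14,13)*11=143 best=143 → r--
[1,11] min(14,2)*10=20 best=143 → r--
[1,10] min(14,9)*9=81 best=143 → r--
[1,9] min(14,2)*8=16 best=143 → r--
[1,8] min(14,7)*7=49 best=143 → r--
[1,7] min(14,15)*6=84 best=143 → l++
[2,7] min(10,15)*5=50 best=143 → l++
[3,7] min(12,15)*4=48 best=143 → l++
[4,7] min(15,15)*3=45 best=143 → r--
[4,6] min(15,13)*2=26 best=143 → r--
[4,5] min(15,6)*1=6 best=143 → r--

max area = 143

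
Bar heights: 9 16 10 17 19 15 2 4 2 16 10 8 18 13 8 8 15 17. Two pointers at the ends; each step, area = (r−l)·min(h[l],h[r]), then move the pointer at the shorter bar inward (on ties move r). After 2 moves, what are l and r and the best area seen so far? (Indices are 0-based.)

l=2, r=17, best area=256

[0,17] min(9,17)*17=153 best=153 * → l++
[1,17] min(16,17)*16=256 best=256 * → l++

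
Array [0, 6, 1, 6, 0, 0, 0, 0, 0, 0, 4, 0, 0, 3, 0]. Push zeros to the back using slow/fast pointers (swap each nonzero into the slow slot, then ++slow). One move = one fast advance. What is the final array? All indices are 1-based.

[6, 1, 6, 4, 3, 0, 0, 0, 0, 0, 0, 0, 0, 0, 0]

slow=1 fast=1: a[fast]=0, fast++
slow=1 fast=2: a[fast]=6≠0 swap→a[1]=6, slow++,fast++
slow=2 fast=3: a[fast]=1≠0 swap→a[2]=1, slow++,fast++
slow=3 fast=4: a[fast]=6≠0 swap→a[3]=6, slow++,fast++
slow=4 fast=5: a[fast]=0, fast++
slow=4 fast=6: a[fast]=0, fast++
slow=4 fast=7: a[fast]=0, fast++
slow=4 fast=8: a[fast]=0, fast++
slow=4 fast=9: a[fast]=0, fast++
slow=4 fast=10: a[fast]=0, fast++
slow=4 fast=11: a[fast]=4≠0 swap→a[4]=4, slow++,fast++
slow=5 fast=12: a[fast]=0, fast++
slow=5 fast=13: a[fast]=0, fast++
slow=5 fast=14: a[fast]=3≠0 swap→a[5]=3, slow++,fast++
slow=6 fast=15: a[fast]=0, fast++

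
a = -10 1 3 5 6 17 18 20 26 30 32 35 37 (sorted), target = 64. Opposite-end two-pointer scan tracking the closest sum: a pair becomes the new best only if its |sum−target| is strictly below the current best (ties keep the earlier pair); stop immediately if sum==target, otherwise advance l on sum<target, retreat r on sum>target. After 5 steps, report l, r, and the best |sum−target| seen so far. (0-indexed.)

l=5, r=12, best |Δ|=21

[0,12] -10+37=27 d=37 * → l++
[1,12] 1+37=38 d=26 * → l++
[2,12] 3+37=40 d=24 * → l++
[3,12] 5+37=42 d=22 * → l++
[4,12] 6+37=43 d=21 * → l++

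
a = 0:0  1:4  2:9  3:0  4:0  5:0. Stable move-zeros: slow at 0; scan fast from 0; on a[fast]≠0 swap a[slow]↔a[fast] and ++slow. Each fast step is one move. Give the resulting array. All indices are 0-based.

(s=0,f=0) a[fast]=0 → fast++
(s=0,f=1) a[fast]=4≠0 swap→a[0]=4 → slow++,fast++
(s=1,f=2) a[fast]=9≠0 swap→a[1]=9 → slow++,fast++
(s=2,f=3) a[fast]=0 → fast++
(s=2,f=4) a[fast]=0 → fast++
(s=2,f=5) a[fast]=0 → fast++

[4, 9, 0, 0, 0, 0]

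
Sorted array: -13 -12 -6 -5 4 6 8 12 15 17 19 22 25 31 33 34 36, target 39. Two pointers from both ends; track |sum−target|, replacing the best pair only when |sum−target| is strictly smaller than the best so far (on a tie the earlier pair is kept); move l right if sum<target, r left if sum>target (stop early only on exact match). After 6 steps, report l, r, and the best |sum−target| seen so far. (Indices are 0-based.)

[0,16] -13+36=23 d=16 * → l++
[1,16] -12+36=24 d=15 * → l++
[2,16] -6+36=30 d=9 * → l++
[3,16] -5+36=31 d=8 * → l++
[4,16] 4+36=40 d=1 * → r--
[4,15] 4+34=38 d=1 → l++

l=5, r=15, best |Δ|=1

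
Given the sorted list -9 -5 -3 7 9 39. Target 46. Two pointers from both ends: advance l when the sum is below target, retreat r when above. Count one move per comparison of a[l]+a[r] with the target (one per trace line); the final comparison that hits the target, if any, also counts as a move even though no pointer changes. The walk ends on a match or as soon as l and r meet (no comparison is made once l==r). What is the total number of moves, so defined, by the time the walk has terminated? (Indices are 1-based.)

4 moves

l=1 r=6: -9+39=30 <46, l++
l=2 r=6: -5+39=34 <46, l++
l=3 r=6: -3+39=36 <46, l++
l=4 r=6: 7+39=46, found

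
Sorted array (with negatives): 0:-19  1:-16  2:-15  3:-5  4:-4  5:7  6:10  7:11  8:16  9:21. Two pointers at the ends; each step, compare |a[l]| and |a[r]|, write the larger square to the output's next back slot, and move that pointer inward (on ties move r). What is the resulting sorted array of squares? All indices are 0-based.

l=0 r=9: |-19|<=|21| out[9]=441, r--
l=0 r=8: |-19|>|16| out[8]=361, l++
l=1 r=8: |-16|<=|16| out[7]=256, r--
l=1 r=7: |-16|>|11| out[6]=256, l++
l=2 r=7: |-15|>|11| out[5]=225, l++
l=3 r=7: |-5|<=|11| out[4]=121, r--
l=3 r=6: |-5|<=|10| out[3]=100, r--
l=3 r=5: |-5|<=|7| out[2]=49, r--
l=3 r=4: |-5|>|-4| out[1]=25, l++
l=4 r=4: |-4|<=|-4| out[0]=16, r--

[16, 25, 49, 100, 121, 225, 256, 256, 361, 441]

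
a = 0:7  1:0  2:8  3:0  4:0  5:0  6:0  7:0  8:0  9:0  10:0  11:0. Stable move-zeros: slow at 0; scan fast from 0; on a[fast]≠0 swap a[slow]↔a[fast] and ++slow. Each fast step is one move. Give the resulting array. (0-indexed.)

[7, 8, 0, 0, 0, 0, 0, 0, 0, 0, 0, 0]

slow=0 fast=0: a[fast]=7≠0 swap→a[0]=7, slow++,fast++
slow=1 fast=1: a[fast]=0, fast++
slow=1 fast=2: a[fast]=8≠0 swap→a[1]=8, slow++,fast++
slow=2 fast=3: a[fast]=0, fast++
slow=2 fast=4: a[fast]=0, fast++
slow=2 fast=5: a[fast]=0, fast++
slow=2 fast=6: a[fast]=0, fast++
slow=2 fast=7: a[fast]=0, fast++
slow=2 fast=8: a[fast]=0, fast++
slow=2 fast=9: a[fast]=0, fast++
slow=2 fast=10: a[fast]=0, fast++
slow=2 fast=11: a[fast]=0, fast++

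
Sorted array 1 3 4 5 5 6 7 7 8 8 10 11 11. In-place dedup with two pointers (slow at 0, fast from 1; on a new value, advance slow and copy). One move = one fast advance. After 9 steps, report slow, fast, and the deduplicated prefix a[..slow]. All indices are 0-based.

slow=6, fast=10, prefix=[1, 3, 4, 5, 6, 7, 8]

(s=0,f=1) a[fast]=3≠a[slow]=1 write a[1]=3 → slow++,fast++
(s=1,f=2) a[fast]=4≠a[slow]=3 write a[2]=4 → slow++,fast++
(s=2,f=3) a[fast]=5≠a[slow]=4 write a[3]=5 → slow++,fast++
(s=3,f=4) a[fast]=5=a[slow] dup → fast++
(s=3,f=5) a[fast]=6≠a[slow]=5 write a[4]=6 → slow++,fast++
(s=4,f=6) a[fast]=7≠a[slow]=6 write a[5]=7 → slow++,fast++
(s=5,f=7) a[fast]=7=a[slow] dup → fast++
(s=5,f=8) a[fast]=8≠a[slow]=7 write a[6]=8 → slow++,fast++
(s=6,f=9) a[fast]=8=a[slow] dup → fast++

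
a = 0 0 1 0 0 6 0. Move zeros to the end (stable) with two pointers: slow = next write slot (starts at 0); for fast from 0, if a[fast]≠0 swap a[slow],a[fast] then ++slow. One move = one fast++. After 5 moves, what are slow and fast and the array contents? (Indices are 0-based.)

(s=0,f=0) a[fast]=0 → fast++
(s=0,f=1) a[fast]=0 → fast++
(s=0,f=2) a[fast]=1≠0 swap→a[0]=1 → slow++,fast++
(s=1,f=3) a[fast]=0 → fast++
(s=1,f=4) a[fast]=0 → fast++

slow=1, fast=5, a=[1, 0, 0, 0, 0, 6, 0]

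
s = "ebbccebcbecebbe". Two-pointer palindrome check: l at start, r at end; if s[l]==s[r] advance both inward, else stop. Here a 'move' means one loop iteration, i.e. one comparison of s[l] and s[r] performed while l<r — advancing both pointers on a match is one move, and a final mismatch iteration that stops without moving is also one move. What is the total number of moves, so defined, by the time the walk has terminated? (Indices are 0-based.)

4 moves

[0,14] 'e'=='e' → l++,r--
[1,13] 'b'=='b' → l++,r--
[2,12] 'b'=='b' → l++,r--
[3,11] 'c'!='e' → stop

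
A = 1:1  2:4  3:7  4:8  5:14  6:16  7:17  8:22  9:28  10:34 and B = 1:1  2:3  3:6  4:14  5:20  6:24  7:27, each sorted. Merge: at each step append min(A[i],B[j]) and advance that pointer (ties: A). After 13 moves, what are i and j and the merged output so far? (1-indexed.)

i=1 j=1: A[i]=1<=B[j]=1 take 1, i++
i=2 j=1: A[i]=4>B[j]=1 take 1, j++
i=2 j=2: A[i]=4>B[j]=3 take 3, j++
i=2 j=3: A[i]=4<=B[j]=6 take 4, i++
i=3 j=3: A[i]=7>B[j]=6 take 6, j++
i=3 j=4: A[i]=7<=B[j]=14 take 7, i++
i=4 j=4: A[i]=8<=B[j]=14 take 8, i++
i=5 j=4: A[i]=14<=B[j]=14 take 14, i++
i=6 j=4: A[i]=16>B[j]=14 take 14, j++
i=6 j=5: A[i]=16<=B[j]=20 take 16, i++
i=7 j=5: A[i]=17<=B[j]=20 take 17, i++
i=8 j=5: A[i]=22>B[j]=20 take 20, j++
i=8 j=6: A[i]=22<=B[j]=24 take 22, i++

i=9, j=6, merged so far=[1, 1, 3, 4, 6, 7, 8, 14, 14, 16, 17, 20, 22]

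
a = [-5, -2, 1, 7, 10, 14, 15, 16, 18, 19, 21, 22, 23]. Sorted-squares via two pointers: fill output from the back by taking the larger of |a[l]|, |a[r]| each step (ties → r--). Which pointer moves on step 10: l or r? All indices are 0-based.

r

[0,12] |-5|<=|23| out[12]=529 → r--
[0,11] |-5|<=|22| out[11]=484 → r--
[0,10] |-5|<=|21| out[10]=441 → r--
[0,9] |-5|<=|19| out[9]=361 → r--
[0,8] |-5|<=|18| out[8]=324 → r--
[0,7] |-5|<=|16| out[7]=256 → r--
[0,6] |-5|<=|15| out[6]=225 → r--
[0,5] |-5|<=|14| out[5]=196 → r--
[0,4] |-5|<=|10| out[4]=100 → r--
[0,3] |-5|<=|7| out[3]=49 → r--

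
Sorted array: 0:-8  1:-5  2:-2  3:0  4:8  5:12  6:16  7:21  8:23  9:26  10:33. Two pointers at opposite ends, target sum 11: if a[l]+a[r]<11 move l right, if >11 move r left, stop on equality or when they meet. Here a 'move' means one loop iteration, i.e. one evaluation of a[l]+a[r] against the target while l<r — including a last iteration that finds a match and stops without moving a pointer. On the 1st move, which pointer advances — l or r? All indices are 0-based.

[0,10] -8+33=25 >11 → r--

r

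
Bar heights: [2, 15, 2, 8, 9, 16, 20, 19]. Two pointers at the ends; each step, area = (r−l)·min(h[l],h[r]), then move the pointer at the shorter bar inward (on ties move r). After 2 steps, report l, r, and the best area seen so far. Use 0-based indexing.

l=2, r=7, best area=90

l=0 r=7: min(2,19)*7=14 best=14 *, l++
l=1 r=7: min(15,19)*6=90 best=90 *, l++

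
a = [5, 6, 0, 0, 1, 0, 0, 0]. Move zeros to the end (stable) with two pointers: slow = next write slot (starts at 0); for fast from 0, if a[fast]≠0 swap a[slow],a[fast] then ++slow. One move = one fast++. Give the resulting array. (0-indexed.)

(s=0,f=0) a[fast]=5≠0 swap→a[0]=5 → slow++,fast++
(s=1,f=1) a[fast]=6≠0 swap→a[1]=6 → slow++,fast++
(s=2,f=2) a[fast]=0 → fast++
(s=2,f=3) a[fast]=0 → fast++
(s=2,f=4) a[fast]=1≠0 swap→a[2]=1 → slow++,fast++
(s=3,f=5) a[fast]=0 → fast++
(s=3,f=6) a[fast]=0 → fast++
(s=3,f=7) a[fast]=0 → fast++

[5, 6, 1, 0, 0, 0, 0, 0]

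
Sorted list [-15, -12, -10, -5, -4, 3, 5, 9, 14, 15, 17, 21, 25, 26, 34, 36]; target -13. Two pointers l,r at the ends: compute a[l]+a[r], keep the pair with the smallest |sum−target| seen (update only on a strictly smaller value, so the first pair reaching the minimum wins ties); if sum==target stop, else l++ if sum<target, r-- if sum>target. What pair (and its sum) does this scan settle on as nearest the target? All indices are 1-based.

l=1 r=16: -15+36=21 d=34 *, r--
l=1 r=15: -15+34=19 d=32 *, r--
l=1 r=14: -15+26=11 d=24 *, r--
l=1 r=13: -15+25=10 d=23 *, r--
l=1 r=12: -15+21=6 d=19 *, r--
l=1 r=11: -15+17=2 d=15 *, r--
l=1 r=10: -15+15=0 d=13 *, r--
l=1 r=9: -15+14=-1 d=12 *, r--
l=1 r=8: -15+9=-6 d=7 *, r--
l=1 r=7: -15+5=-10 d=3 *, r--
l=1 r=6: -15+3=-12 d=1 *, r--
l=1 r=5: -15+-4=-19 d=6, l++
l=2 r=5: -12+-4=-16 d=3, l++
l=3 r=5: -10+-4=-14 d=1, l++
l=4 r=5: -5+-4=-9 d=4, r--

pair (-15, 3) with sum -12 (|Δ|=1)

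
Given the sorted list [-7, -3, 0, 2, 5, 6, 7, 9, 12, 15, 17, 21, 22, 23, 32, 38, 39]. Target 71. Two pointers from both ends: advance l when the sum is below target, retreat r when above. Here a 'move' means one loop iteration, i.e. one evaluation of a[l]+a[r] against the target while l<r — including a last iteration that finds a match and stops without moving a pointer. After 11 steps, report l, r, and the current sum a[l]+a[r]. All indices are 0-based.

[0,16] -7+39=32 <71 → l++
[1,16] -3+39=36 <71 → l++
[2,16] 0+39=39 <71 → l++
[3,16] 2+39=41 <71 → l++
[4,16] 5+39=44 <71 → l++
[5,16] 6+39=45 <71 → l++
[6,16] 7+39=46 <71 → l++
[7,16] 9+39=48 <71 → l++
[8,16] 12+39=51 <71 → l++
[9,16] 15+39=54 <71 → l++
[10,16] 17+39=56 <71 → l++

l=11, r=16, sum=60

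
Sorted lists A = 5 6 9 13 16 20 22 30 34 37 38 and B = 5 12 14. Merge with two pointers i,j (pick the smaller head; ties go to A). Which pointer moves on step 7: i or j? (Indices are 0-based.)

[i=0,j=0] A[i]=5<=B[j]=5 take 5 → i++
[i=1,j=0] A[i]=6>B[j]=5 take 5 → j++
[i=1,j=1] A[i]=6<=B[j]=12 take 6 → i++
[i=2,j=1] A[i]=9<=B[j]=12 take 9 → i++
[i=3,j=1] A[i]=13>B[j]=12 take 12 → j++
[i=3,j=2] A[i]=13<=B[j]=14 take 13 → i++
[i=4,j=2] A[i]=16>B[j]=14 take 14 → j++

j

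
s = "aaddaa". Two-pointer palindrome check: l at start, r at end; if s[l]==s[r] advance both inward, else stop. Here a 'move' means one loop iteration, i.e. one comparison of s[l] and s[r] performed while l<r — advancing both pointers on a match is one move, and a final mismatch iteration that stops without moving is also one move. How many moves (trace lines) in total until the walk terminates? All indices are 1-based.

3 moves

[1,6] 'a'=='a' → l++,r--
[2,5] 'a'=='a' → l++,r--
[3,4] 'd'=='d' → l++,r--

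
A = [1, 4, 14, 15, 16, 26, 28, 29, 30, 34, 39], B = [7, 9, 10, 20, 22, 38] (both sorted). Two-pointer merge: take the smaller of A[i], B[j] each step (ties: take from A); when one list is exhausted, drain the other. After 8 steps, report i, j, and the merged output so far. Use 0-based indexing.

i=5, j=3, merged so far=[1, 4, 7, 9, 10, 14, 15, 16]

i=0 j=0: A[i]=1<=B[j]=7 take 1, i++
i=1 j=0: A[i]=4<=B[j]=7 take 4, i++
i=2 j=0: A[i]=14>B[j]=7 take 7, j++
i=2 j=1: A[i]=14>B[j]=9 take 9, j++
i=2 j=2: A[i]=14>B[j]=10 take 10, j++
i=2 j=3: A[i]=14<=B[j]=20 take 14, i++
i=3 j=3: A[i]=15<=B[j]=20 take 15, i++
i=4 j=3: A[i]=16<=B[j]=20 take 16, i++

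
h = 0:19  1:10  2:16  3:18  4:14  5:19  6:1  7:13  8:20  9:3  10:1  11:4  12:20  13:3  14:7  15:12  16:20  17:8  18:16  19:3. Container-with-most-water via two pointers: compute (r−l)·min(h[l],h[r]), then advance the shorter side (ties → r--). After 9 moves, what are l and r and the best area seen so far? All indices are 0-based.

[0,19] min(19,3)*19=57 best=57 * → r--
[0,18] min(19,16)*18=288 best=288 * → r--
[0,17] min(19,8)*17=136 best=288 → r--
[0,16] min(19,20)*16=304 best=304 * → l++
[1,16] min(10,20)*15=150 best=304 → l++
[2,16] min(16,20)*14=224 best=304 → l++
[3,16] min(18,20)*13=234 best=304 → l++
[4,16] min(14,20)*12=168 best=304 → l++
[5,16] min(19,20)*11=209 best=304 → l++

l=6, r=16, best area=304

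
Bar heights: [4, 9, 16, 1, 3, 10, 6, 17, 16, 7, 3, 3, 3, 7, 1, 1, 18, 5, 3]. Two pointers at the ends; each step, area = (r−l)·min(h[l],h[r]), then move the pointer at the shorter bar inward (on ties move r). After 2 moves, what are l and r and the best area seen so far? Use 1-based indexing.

l=2, r=18, best area=68

[1,19] min(4,3)*18=54 best=54 * → r--
[1,18] min(4,5)*17=68 best=68 * → l++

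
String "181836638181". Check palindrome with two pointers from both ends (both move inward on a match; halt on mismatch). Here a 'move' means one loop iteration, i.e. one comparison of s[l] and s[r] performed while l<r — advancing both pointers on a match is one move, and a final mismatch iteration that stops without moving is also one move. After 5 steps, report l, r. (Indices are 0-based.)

l=5, r=6

[0,11] '1'=='1' → l++,r--
[1,10] '8'=='8' → l++,r--
[2,9] '1'=='1' → l++,r--
[3,8] '8'=='8' → l++,r--
[4,7] '3'=='3' → l++,r--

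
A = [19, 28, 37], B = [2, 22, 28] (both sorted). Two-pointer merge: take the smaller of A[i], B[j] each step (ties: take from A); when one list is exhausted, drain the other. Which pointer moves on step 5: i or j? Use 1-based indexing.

[i=1,j=1] A[i]=19>B[j]=2 take 2 → j++
[i=1,j=2] A[i]=19<=B[j]=22 take 19 → i++
[i=2,j=2] A[i]=28>B[j]=22 take 22 → j++
[i=2,j=3] A[i]=28<=B[j]=28 take 28 → i++
[i=3,j=3] A[i]=37>B[j]=28 take 28 → j++

j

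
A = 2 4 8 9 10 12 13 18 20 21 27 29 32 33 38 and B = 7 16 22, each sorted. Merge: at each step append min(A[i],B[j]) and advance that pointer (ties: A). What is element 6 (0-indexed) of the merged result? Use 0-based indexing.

merged[6] = 12

[i=0,j=0] A[i]=2<=B[j]=7 take 2 → i++
[i=1,j=0] A[i]=4<=B[j]=7 take 4 → i++
[i=2,j=0] A[i]=8>B[j]=7 take 7 → j++
[i=2,j=1] A[i]=8<=B[j]=16 take 8 → i++
[i=3,j=1] A[i]=9<=B[j]=16 take 9 → i++
[i=4,j=1] A[i]=10<=B[j]=16 take 10 → i++
[i=5,j=1] A[i]=12<=B[j]=16 take 12 → i++
[i=6,j=1] A[i]=13<=B[j]=16 take 13 → i++
[i=7,j=1] A[i]=18>B[j]=16 take 16 → j++
[i=7,j=2] A[i]=18<=B[j]=22 take 18 → i++
[i=8,j=2] A[i]=20<=B[j]=22 take 20 → i++
[i=9,j=2] A[i]=21<=B[j]=22 take 21 → i++
[i=10,j=2] A[i]=27>B[j]=22 take 22 → j++
[i=10,j=3] B done, take A[i]=27 → i++
[i=11,j=3] B done, take A[i]=29 → i++
[i=12,j=3] B done, take A[i]=32 → i++
[i=13,j=3] B done, take A[i]=33 → i++
[i=14,j=3] B done, take A[i]=38 → i++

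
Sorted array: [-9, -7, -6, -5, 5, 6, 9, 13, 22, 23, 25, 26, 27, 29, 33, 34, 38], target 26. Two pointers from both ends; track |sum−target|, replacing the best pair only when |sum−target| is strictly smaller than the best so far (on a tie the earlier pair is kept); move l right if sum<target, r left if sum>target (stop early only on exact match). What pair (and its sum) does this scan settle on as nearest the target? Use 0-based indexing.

pair (-7, 33) with sum 26 (|Δ|=0)

l=0 r=16: -9+38=29 d=3 *, r--
l=0 r=15: -9+34=25 d=1 *, l++
l=1 r=15: -7+34=27 d=1, r--
l=1 r=14: -7+33=26 d=0 *, stop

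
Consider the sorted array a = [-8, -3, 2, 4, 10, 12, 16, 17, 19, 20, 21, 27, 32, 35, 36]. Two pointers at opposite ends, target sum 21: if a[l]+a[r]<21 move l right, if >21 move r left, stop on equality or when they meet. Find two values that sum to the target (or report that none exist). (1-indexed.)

l=1 r=15: -8+36=28 >21, r--
l=1 r=14: -8+35=27 >21, r--
l=1 r=13: -8+32=24 >21, r--
l=1 r=12: -8+27=19 <21, l++
l=2 r=12: -3+27=24 >21, r--
l=2 r=11: -3+21=18 <21, l++
l=3 r=11: 2+21=23 >21, r--
l=3 r=10: 2+20=22 >21, r--
l=3 r=9: 2+19=21, found

(2, 19)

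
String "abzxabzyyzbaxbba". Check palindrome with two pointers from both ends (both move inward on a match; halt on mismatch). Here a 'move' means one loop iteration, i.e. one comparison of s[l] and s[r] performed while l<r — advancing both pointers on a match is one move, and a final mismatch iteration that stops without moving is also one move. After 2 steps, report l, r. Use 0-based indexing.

[0,15] 'a'=='a' → l++,r--
[1,14] 'b'=='b' → l++,r--

l=2, r=13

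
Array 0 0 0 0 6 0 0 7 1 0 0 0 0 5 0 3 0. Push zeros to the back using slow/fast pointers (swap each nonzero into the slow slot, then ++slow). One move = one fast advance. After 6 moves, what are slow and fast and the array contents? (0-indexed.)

slow=0 fast=0: a[fast]=0, fast++
slow=0 fast=1: a[fast]=0, fast++
slow=0 fast=2: a[fast]=0, fast++
slow=0 fast=3: a[fast]=0, fast++
slow=0 fast=4: a[fast]=6≠0 swap→a[0]=6, slow++,fast++
slow=1 fast=5: a[fast]=0, fast++

slow=1, fast=6, a=[6, 0, 0, 0, 0, 0, 0, 7, 1, 0, 0, 0, 0, 5, 0, 3, 0]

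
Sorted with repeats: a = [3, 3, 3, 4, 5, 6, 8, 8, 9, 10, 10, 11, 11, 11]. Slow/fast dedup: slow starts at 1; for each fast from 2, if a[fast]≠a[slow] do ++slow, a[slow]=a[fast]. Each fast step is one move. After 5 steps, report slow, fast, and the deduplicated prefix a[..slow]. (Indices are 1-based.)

slow=1 fast=2: a[fast]=3=a[slow] dup, fast++
slow=1 fast=3: a[fast]=3=a[slow] dup, fast++
slow=1 fast=4: a[fast]=4≠a[slow]=3 write a[2]=4, slow++,fast++
slow=2 fast=5: a[fast]=5≠a[slow]=4 write a[3]=5, slow++,fast++
slow=3 fast=6: a[fast]=6≠a[slow]=5 write a[4]=6, slow++,fast++

slow=4, fast=7, prefix=[3, 4, 5, 6]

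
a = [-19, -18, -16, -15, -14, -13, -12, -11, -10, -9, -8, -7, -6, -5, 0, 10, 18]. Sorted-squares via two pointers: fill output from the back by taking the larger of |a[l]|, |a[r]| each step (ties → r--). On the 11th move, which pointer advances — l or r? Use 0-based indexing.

l=0 r=16: |-19|>|18| out[16]=361, l++
l=1 r=16: |-18|<=|18| out[15]=324, r--
l=1 r=15: |-18|>|10| out[14]=324, l++
l=2 r=15: |-16|>|10| out[13]=256, l++
l=3 r=15: |-15|>|10| out[12]=225, l++
l=4 r=15: |-14|>|10| out[11]=196, l++
l=5 r=15: |-13|>|10| out[10]=169, l++
l=6 r=15: |-12|>|10| out[9]=144, l++
l=7 r=15: |-11|>|10| out[8]=121, l++
l=8 r=15: |-10|<=|10| out[7]=100, r--
l=8 r=14: |-10|>|0| out[6]=100, l++

l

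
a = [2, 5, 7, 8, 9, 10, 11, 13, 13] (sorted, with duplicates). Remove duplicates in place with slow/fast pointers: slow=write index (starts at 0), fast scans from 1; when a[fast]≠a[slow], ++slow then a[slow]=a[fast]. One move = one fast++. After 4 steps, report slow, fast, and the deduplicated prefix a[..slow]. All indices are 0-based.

slow=4, fast=5, prefix=[2, 5, 7, 8, 9]

(s=0,f=1) a[fast]=5≠a[slow]=2 write a[1]=5 → slow++,fast++
(s=1,f=2) a[fast]=7≠a[slow]=5 write a[2]=7 → slow++,fast++
(s=2,f=3) a[fast]=8≠a[slow]=7 write a[3]=8 → slow++,fast++
(s=3,f=4) a[fast]=9≠a[slow]=8 write a[4]=9 → slow++,fast++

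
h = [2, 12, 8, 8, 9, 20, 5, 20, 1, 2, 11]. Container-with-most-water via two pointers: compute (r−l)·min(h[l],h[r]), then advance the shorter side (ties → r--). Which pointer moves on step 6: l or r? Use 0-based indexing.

l=0 r=10: min(2,11)*10=20 best=20 *, l++
l=1 r=10: min(12,11)*9=99 best=99 *, r--
l=1 r=9: min(12,2)*8=16 best=99, r--
l=1 r=8: min(12,1)*7=7 best=99, r--
l=1 r=7: min(12,20)*6=72 best=99, l++
l=2 r=7: min(8,20)*5=40 best=99, l++

l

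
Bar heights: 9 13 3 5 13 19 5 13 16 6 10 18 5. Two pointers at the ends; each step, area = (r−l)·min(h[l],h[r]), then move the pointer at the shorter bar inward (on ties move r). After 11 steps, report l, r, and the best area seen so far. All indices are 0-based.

l=5, r=6, best area=130

[0,12] min(9,5)*12=60 best=60 * → r--
[0,11] min(9,18)*11=99 best=99 * → l++
[1,11] min(13,18)*10=130 best=130 * → l++
[2,11] min(3,18)*9=27 best=130 → l++
[3,11] min(5,18)*8=40 best=130 → l++
[4,11] min(13,18)*7=91 best=130 → l++
[5,11] min(19,18)*6=108 best=130 → r--
[5,10] min(19,10)*5=50 best=130 → r--
[5,9] min(19,6)*4=24 best=130 → r--
[5,8] min(19,16)*3=48 best=130 → r--
[5,7] min(19,13)*2=26 best=130 → r--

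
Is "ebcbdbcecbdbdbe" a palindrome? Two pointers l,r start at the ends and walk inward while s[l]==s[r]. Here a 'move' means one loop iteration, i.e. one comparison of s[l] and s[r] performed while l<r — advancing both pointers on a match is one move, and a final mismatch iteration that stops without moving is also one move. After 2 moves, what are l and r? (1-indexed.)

l=3, r=13

l=1 r=15: 'e'=='e', l++,r--
l=2 r=14: 'b'=='b', l++,r--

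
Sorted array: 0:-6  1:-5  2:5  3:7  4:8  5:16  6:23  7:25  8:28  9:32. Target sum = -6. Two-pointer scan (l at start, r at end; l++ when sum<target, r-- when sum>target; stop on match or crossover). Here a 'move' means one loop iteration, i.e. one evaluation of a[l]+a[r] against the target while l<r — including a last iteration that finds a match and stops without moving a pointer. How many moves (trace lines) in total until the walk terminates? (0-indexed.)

9 moves

[0,9] -6+32=26 >-6 → r--
[0,8] -6+28=22 >-6 → r--
[0,7] -6+25=19 >-6 → r--
[0,6] -6+23=17 >-6 → r--
[0,5] -6+16=10 >-6 → r--
[0,4] -6+8=2 >-6 → r--
[0,3] -6+7=1 >-6 → r--
[0,2] -6+5=-1 >-6 → r--
[0,1] -6+-5=-11 <-6 → l++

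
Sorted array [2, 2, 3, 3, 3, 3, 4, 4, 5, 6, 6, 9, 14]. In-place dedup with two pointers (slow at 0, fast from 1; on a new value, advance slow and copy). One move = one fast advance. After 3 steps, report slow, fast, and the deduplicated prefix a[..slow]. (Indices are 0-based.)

slow=0 fast=1: a[fast]=2=a[slow] dup, fast++
slow=0 fast=2: a[fast]=3≠a[slow]=2 write a[1]=3, slow++,fast++
slow=1 fast=3: a[fast]=3=a[slow] dup, fast++

slow=1, fast=4, prefix=[2, 3]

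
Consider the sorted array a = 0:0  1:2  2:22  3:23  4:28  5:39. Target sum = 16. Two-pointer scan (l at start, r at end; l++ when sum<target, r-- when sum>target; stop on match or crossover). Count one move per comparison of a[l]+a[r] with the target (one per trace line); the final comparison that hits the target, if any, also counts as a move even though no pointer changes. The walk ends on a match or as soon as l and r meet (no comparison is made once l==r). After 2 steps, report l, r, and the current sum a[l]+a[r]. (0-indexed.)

l=0 r=5: 0+39=39 >16, r--
l=0 r=4: 0+28=28 >16, r--

l=0, r=3, sum=23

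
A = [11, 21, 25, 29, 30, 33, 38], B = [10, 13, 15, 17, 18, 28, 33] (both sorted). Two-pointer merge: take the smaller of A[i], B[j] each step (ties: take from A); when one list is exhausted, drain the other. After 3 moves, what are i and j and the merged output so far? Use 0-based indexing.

i=0 j=0: A[i]=11>B[j]=10 take 10, j++
i=0 j=1: A[i]=11<=B[j]=13 take 11, i++
i=1 j=1: A[i]=21>B[j]=13 take 13, j++

i=1, j=2, merged so far=[10, 11, 13]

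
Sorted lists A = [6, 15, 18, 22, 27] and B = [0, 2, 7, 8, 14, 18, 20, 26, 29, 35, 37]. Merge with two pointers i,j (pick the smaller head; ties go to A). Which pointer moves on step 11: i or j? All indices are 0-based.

i

i=0 j=0: A[i]=6>B[j]=0 take 0, j++
i=0 j=1: A[i]=6>B[j]=2 take 2, j++
i=0 j=2: A[i]=6<=B[j]=7 take 6, i++
i=1 j=2: A[i]=15>B[j]=7 take 7, j++
i=1 j=3: A[i]=15>B[j]=8 take 8, j++
i=1 j=4: A[i]=15>B[j]=14 take 14, j++
i=1 j=5: A[i]=15<=B[j]=18 take 15, i++
i=2 j=5: A[i]=18<=B[j]=18 take 18, i++
i=3 j=5: A[i]=22>B[j]=18 take 18, j++
i=3 j=6: A[i]=22>B[j]=20 take 20, j++
i=3 j=7: A[i]=22<=B[j]=26 take 22, i++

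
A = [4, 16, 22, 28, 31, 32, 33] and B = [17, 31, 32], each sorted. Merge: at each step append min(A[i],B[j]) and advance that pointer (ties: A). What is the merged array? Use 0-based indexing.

[i=0,j=0] A[i]=4<=B[j]=17 take 4 → i++
[i=1,j=0] A[i]=16<=B[j]=17 take 16 → i++
[i=2,j=0] A[i]=22>B[j]=17 take 17 → j++
[i=2,j=1] A[i]=22<=B[j]=31 take 22 → i++
[i=3,j=1] A[i]=28<=B[j]=31 take 28 → i++
[i=4,j=1] A[i]=31<=B[j]=31 take 31 → i++
[i=5,j=1] A[i]=32>B[j]=31 take 31 → j++
[i=5,j=2] A[i]=32<=B[j]=32 take 32 → i++
[i=6,j=2] A[i]=33>B[j]=32 take 32 → j++
[i=6,j=3] B done, take A[i]=33 → i++

[4, 16, 17, 22, 28, 31, 31, 32, 32, 33]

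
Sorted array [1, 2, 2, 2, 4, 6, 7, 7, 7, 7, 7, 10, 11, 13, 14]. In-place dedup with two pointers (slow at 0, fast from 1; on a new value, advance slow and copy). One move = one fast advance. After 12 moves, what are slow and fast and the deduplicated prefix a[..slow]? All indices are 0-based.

slow=6, fast=13, prefix=[1, 2, 4, 6, 7, 10, 11]

(s=0,f=1) a[fast]=2≠a[slow]=1 write a[1]=2 → slow++,fast++
(s=1,f=2) a[fast]=2=a[slow] dup → fast++
(s=1,f=3) a[fast]=2=a[slow] dup → fast++
(s=1,f=4) a[fast]=4≠a[slow]=2 write a[2]=4 → slow++,fast++
(s=2,f=5) a[fast]=6≠a[slow]=4 write a[3]=6 → slow++,fast++
(s=3,f=6) a[fast]=7≠a[slow]=6 write a[4]=7 → slow++,fast++
(s=4,f=7) a[fast]=7=a[slow] dup → fast++
(s=4,f=8) a[fast]=7=a[slow] dup → fast++
(s=4,f=9) a[fast]=7=a[slow] dup → fast++
(s=4,f=10) a[fast]=7=a[slow] dup → fast++
(s=4,f=11) a[fast]=10≠a[slow]=7 write a[5]=10 → slow++,fast++
(s=5,f=12) a[fast]=11≠a[slow]=10 write a[6]=11 → slow++,fast++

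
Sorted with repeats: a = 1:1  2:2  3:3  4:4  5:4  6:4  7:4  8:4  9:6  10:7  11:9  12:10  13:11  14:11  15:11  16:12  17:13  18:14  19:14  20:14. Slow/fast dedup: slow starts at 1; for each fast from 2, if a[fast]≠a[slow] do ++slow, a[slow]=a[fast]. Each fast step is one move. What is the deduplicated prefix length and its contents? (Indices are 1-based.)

length 12; prefix = [1, 2, 3, 4, 6, 7, 9, 10, 11, 12, 13, 14]

slow=1 fast=2: a[fast]=2≠a[slow]=1 write a[2]=2, slow++,fast++
slow=2 fast=3: a[fast]=3≠a[slow]=2 write a[3]=3, slow++,fast++
slow=3 fast=4: a[fast]=4≠a[slow]=3 write a[4]=4, slow++,fast++
slow=4 fast=5: a[fast]=4=a[slow] dup, fast++
slow=4 fast=6: a[fast]=4=a[slow] dup, fast++
slow=4 fast=7: a[fast]=4=a[slow] dup, fast++
slow=4 fast=8: a[fast]=4=a[slow] dup, fast++
slow=4 fast=9: a[fast]=6≠a[slow]=4 write a[5]=6, slow++,fast++
slow=5 fast=10: a[fast]=7≠a[slow]=6 write a[6]=7, slow++,fast++
slow=6 fast=11: a[fast]=9≠a[slow]=7 write a[7]=9, slow++,fast++
slow=7 fast=12: a[fast]=10≠a[slow]=9 write a[8]=10, slow++,fast++
slow=8 fast=13: a[fast]=11≠a[slow]=10 write a[9]=11, slow++,fast++
slow=9 fast=14: a[fast]=11=a[slow] dup, fast++
slow=9 fast=15: a[fast]=11=a[slow] dup, fast++
slow=9 fast=16: a[fast]=12≠a[slow]=11 write a[10]=12, slow++,fast++
slow=10 fast=17: a[fast]=13≠a[slow]=12 write a[11]=13, slow++,fast++
slow=11 fast=18: a[fast]=14≠a[slow]=13 write a[12]=14, slow++,fast++
slow=12 fast=19: a[fast]=14=a[slow] dup, fast++
slow=12 fast=20: a[fast]=14=a[slow] dup, fast++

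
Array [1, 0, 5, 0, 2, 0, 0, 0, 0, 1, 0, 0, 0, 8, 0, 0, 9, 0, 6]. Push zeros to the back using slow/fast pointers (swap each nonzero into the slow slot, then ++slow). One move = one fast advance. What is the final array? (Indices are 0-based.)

(s=0,f=0) a[fast]=1≠0 swap→a[0]=1 → slow++,fast++
(s=1,f=1) a[fast]=0 → fast++
(s=1,f=2) a[fast]=5≠0 swap→a[1]=5 → slow++,fast++
(s=2,f=3) a[fast]=0 → fast++
(s=2,f=4) a[fast]=2≠0 swap→a[2]=2 → slow++,fast++
(s=3,f=5) a[fast]=0 → fast++
(s=3,f=6) a[fast]=0 → fast++
(s=3,f=7) a[fast]=0 → fast++
(s=3,f=8) a[fast]=0 → fast++
(s=3,f=9) a[fast]=1≠0 swap→a[3]=1 → slow++,fast++
(s=4,f=10) a[fast]=0 → fast++
(s=4,f=11) a[fast]=0 → fast++
(s=4,f=12) a[fast]=0 → fast++
(s=4,f=13) a[fast]=8≠0 swap→a[4]=8 → slow++,fast++
(s=5,f=14) a[fast]=0 → fast++
(s=5,f=15) a[fast]=0 → fast++
(s=5,f=16) a[fast]=9≠0 swap→a[5]=9 → slow++,fast++
(s=6,f=17) a[fast]=0 → fast++
(s=6,f=18) a[fast]=6≠0 swap→a[6]=6 → slow++,fast++

[1, 5, 2, 1, 8, 9, 6, 0, 0, 0, 0, 0, 0, 0, 0, 0, 0, 0, 0]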